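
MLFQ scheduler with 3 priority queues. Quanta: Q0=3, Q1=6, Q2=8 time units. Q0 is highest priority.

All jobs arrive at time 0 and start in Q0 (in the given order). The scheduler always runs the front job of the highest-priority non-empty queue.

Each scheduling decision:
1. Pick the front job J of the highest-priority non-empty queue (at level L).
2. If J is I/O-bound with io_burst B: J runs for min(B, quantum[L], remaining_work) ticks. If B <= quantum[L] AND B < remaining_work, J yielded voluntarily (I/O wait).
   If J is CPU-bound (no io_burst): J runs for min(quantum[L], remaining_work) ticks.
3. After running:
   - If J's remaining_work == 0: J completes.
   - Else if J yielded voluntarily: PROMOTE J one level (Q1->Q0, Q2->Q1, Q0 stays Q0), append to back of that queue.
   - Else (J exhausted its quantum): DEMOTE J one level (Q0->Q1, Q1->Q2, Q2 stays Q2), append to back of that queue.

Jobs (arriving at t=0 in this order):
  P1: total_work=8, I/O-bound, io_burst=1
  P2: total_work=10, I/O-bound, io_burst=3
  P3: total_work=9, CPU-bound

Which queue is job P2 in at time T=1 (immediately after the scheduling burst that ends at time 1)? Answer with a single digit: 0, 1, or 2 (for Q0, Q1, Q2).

t=0-1: P1@Q0 runs 1, rem=7, I/O yield, promote→Q0. Q0=[P2,P3,P1] Q1=[] Q2=[]
t=1-4: P2@Q0 runs 3, rem=7, I/O yield, promote→Q0. Q0=[P3,P1,P2] Q1=[] Q2=[]
t=4-7: P3@Q0 runs 3, rem=6, quantum used, demote→Q1. Q0=[P1,P2] Q1=[P3] Q2=[]
t=7-8: P1@Q0 runs 1, rem=6, I/O yield, promote→Q0. Q0=[P2,P1] Q1=[P3] Q2=[]
t=8-11: P2@Q0 runs 3, rem=4, I/O yield, promote→Q0. Q0=[P1,P2] Q1=[P3] Q2=[]
t=11-12: P1@Q0 runs 1, rem=5, I/O yield, promote→Q0. Q0=[P2,P1] Q1=[P3] Q2=[]
t=12-15: P2@Q0 runs 3, rem=1, I/O yield, promote→Q0. Q0=[P1,P2] Q1=[P3] Q2=[]
t=15-16: P1@Q0 runs 1, rem=4, I/O yield, promote→Q0. Q0=[P2,P1] Q1=[P3] Q2=[]
t=16-17: P2@Q0 runs 1, rem=0, completes. Q0=[P1] Q1=[P3] Q2=[]
t=17-18: P1@Q0 runs 1, rem=3, I/O yield, promote→Q0. Q0=[P1] Q1=[P3] Q2=[]
t=18-19: P1@Q0 runs 1, rem=2, I/O yield, promote→Q0. Q0=[P1] Q1=[P3] Q2=[]
t=19-20: P1@Q0 runs 1, rem=1, I/O yield, promote→Q0. Q0=[P1] Q1=[P3] Q2=[]
t=20-21: P1@Q0 runs 1, rem=0, completes. Q0=[] Q1=[P3] Q2=[]
t=21-27: P3@Q1 runs 6, rem=0, completes. Q0=[] Q1=[] Q2=[]

Answer: 0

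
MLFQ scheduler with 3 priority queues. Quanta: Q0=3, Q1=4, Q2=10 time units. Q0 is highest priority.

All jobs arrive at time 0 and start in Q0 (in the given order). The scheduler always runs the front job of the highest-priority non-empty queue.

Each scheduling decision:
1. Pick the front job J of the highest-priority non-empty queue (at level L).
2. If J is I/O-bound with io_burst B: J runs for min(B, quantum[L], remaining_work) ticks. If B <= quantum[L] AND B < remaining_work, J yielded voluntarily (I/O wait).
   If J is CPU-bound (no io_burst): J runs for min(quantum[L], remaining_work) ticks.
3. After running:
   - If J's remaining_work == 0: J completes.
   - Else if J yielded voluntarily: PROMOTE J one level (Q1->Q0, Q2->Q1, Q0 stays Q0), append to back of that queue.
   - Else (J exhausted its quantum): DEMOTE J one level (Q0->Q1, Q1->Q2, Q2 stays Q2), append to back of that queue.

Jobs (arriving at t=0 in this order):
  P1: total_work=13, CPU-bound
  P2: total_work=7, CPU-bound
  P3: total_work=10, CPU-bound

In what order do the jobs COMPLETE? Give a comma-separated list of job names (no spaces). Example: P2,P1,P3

t=0-3: P1@Q0 runs 3, rem=10, quantum used, demote→Q1. Q0=[P2,P3] Q1=[P1] Q2=[]
t=3-6: P2@Q0 runs 3, rem=4, quantum used, demote→Q1. Q0=[P3] Q1=[P1,P2] Q2=[]
t=6-9: P3@Q0 runs 3, rem=7, quantum used, demote→Q1. Q0=[] Q1=[P1,P2,P3] Q2=[]
t=9-13: P1@Q1 runs 4, rem=6, quantum used, demote→Q2. Q0=[] Q1=[P2,P3] Q2=[P1]
t=13-17: P2@Q1 runs 4, rem=0, completes. Q0=[] Q1=[P3] Q2=[P1]
t=17-21: P3@Q1 runs 4, rem=3, quantum used, demote→Q2. Q0=[] Q1=[] Q2=[P1,P3]
t=21-27: P1@Q2 runs 6, rem=0, completes. Q0=[] Q1=[] Q2=[P3]
t=27-30: P3@Q2 runs 3, rem=0, completes. Q0=[] Q1=[] Q2=[]

Answer: P2,P1,P3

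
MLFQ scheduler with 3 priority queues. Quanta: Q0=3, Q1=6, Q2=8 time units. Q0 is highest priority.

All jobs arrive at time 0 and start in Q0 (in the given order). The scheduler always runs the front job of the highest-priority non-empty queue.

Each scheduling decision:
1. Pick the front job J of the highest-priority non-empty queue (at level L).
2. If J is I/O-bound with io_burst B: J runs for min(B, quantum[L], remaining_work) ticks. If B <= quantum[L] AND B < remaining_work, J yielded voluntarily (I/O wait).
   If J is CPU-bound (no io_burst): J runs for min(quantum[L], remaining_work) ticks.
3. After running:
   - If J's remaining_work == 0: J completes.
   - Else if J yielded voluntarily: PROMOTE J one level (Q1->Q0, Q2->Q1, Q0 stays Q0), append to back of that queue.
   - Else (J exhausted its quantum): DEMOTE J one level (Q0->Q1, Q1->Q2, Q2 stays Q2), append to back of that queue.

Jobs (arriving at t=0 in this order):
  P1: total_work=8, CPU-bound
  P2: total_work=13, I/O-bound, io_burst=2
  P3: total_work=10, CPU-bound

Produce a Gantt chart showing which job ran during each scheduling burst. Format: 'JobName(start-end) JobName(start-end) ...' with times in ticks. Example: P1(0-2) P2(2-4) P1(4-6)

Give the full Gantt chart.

t=0-3: P1@Q0 runs 3, rem=5, quantum used, demote→Q1. Q0=[P2,P3] Q1=[P1] Q2=[]
t=3-5: P2@Q0 runs 2, rem=11, I/O yield, promote→Q0. Q0=[P3,P2] Q1=[P1] Q2=[]
t=5-8: P3@Q0 runs 3, rem=7, quantum used, demote→Q1. Q0=[P2] Q1=[P1,P3] Q2=[]
t=8-10: P2@Q0 runs 2, rem=9, I/O yield, promote→Q0. Q0=[P2] Q1=[P1,P3] Q2=[]
t=10-12: P2@Q0 runs 2, rem=7, I/O yield, promote→Q0. Q0=[P2] Q1=[P1,P3] Q2=[]
t=12-14: P2@Q0 runs 2, rem=5, I/O yield, promote→Q0. Q0=[P2] Q1=[P1,P3] Q2=[]
t=14-16: P2@Q0 runs 2, rem=3, I/O yield, promote→Q0. Q0=[P2] Q1=[P1,P3] Q2=[]
t=16-18: P2@Q0 runs 2, rem=1, I/O yield, promote→Q0. Q0=[P2] Q1=[P1,P3] Q2=[]
t=18-19: P2@Q0 runs 1, rem=0, completes. Q0=[] Q1=[P1,P3] Q2=[]
t=19-24: P1@Q1 runs 5, rem=0, completes. Q0=[] Q1=[P3] Q2=[]
t=24-30: P3@Q1 runs 6, rem=1, quantum used, demote→Q2. Q0=[] Q1=[] Q2=[P3]
t=30-31: P3@Q2 runs 1, rem=0, completes. Q0=[] Q1=[] Q2=[]

Answer: P1(0-3) P2(3-5) P3(5-8) P2(8-10) P2(10-12) P2(12-14) P2(14-16) P2(16-18) P2(18-19) P1(19-24) P3(24-30) P3(30-31)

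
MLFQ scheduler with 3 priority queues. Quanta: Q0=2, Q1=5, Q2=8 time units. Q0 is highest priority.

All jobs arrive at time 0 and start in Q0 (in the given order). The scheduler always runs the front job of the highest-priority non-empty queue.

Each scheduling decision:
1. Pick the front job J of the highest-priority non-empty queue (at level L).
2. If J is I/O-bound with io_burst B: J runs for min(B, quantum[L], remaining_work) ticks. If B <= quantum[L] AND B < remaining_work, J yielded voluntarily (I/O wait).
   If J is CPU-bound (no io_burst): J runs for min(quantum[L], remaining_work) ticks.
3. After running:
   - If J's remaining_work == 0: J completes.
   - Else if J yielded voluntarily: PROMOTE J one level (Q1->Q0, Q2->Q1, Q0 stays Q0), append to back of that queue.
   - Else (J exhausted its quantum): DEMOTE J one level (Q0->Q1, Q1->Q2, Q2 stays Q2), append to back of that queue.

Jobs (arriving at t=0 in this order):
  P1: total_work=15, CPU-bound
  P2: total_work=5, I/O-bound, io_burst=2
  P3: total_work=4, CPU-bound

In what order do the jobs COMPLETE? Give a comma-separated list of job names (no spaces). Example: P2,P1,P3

Answer: P2,P3,P1

Derivation:
t=0-2: P1@Q0 runs 2, rem=13, quantum used, demote→Q1. Q0=[P2,P3] Q1=[P1] Q2=[]
t=2-4: P2@Q0 runs 2, rem=3, I/O yield, promote→Q0. Q0=[P3,P2] Q1=[P1] Q2=[]
t=4-6: P3@Q0 runs 2, rem=2, quantum used, demote→Q1. Q0=[P2] Q1=[P1,P3] Q2=[]
t=6-8: P2@Q0 runs 2, rem=1, I/O yield, promote→Q0. Q0=[P2] Q1=[P1,P3] Q2=[]
t=8-9: P2@Q0 runs 1, rem=0, completes. Q0=[] Q1=[P1,P3] Q2=[]
t=9-14: P1@Q1 runs 5, rem=8, quantum used, demote→Q2. Q0=[] Q1=[P3] Q2=[P1]
t=14-16: P3@Q1 runs 2, rem=0, completes. Q0=[] Q1=[] Q2=[P1]
t=16-24: P1@Q2 runs 8, rem=0, completes. Q0=[] Q1=[] Q2=[]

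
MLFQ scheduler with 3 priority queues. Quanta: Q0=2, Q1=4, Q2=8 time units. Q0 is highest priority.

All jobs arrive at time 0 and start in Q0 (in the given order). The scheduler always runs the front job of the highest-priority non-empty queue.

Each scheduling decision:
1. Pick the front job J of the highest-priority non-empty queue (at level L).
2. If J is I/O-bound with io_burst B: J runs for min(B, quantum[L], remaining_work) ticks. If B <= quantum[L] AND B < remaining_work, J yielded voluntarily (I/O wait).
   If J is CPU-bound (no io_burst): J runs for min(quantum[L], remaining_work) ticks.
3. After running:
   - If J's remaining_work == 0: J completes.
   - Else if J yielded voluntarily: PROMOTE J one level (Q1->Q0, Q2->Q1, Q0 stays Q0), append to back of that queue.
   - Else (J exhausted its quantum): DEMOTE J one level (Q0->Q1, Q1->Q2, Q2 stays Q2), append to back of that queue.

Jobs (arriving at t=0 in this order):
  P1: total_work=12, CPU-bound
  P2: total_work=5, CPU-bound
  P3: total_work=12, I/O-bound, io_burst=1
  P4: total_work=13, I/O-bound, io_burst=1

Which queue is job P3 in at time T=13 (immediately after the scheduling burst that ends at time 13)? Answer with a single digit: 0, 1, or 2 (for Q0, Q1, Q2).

t=0-2: P1@Q0 runs 2, rem=10, quantum used, demote→Q1. Q0=[P2,P3,P4] Q1=[P1] Q2=[]
t=2-4: P2@Q0 runs 2, rem=3, quantum used, demote→Q1. Q0=[P3,P4] Q1=[P1,P2] Q2=[]
t=4-5: P3@Q0 runs 1, rem=11, I/O yield, promote→Q0. Q0=[P4,P3] Q1=[P1,P2] Q2=[]
t=5-6: P4@Q0 runs 1, rem=12, I/O yield, promote→Q0. Q0=[P3,P4] Q1=[P1,P2] Q2=[]
t=6-7: P3@Q0 runs 1, rem=10, I/O yield, promote→Q0. Q0=[P4,P3] Q1=[P1,P2] Q2=[]
t=7-8: P4@Q0 runs 1, rem=11, I/O yield, promote→Q0. Q0=[P3,P4] Q1=[P1,P2] Q2=[]
t=8-9: P3@Q0 runs 1, rem=9, I/O yield, promote→Q0. Q0=[P4,P3] Q1=[P1,P2] Q2=[]
t=9-10: P4@Q0 runs 1, rem=10, I/O yield, promote→Q0. Q0=[P3,P4] Q1=[P1,P2] Q2=[]
t=10-11: P3@Q0 runs 1, rem=8, I/O yield, promote→Q0. Q0=[P4,P3] Q1=[P1,P2] Q2=[]
t=11-12: P4@Q0 runs 1, rem=9, I/O yield, promote→Q0. Q0=[P3,P4] Q1=[P1,P2] Q2=[]
t=12-13: P3@Q0 runs 1, rem=7, I/O yield, promote→Q0. Q0=[P4,P3] Q1=[P1,P2] Q2=[]
t=13-14: P4@Q0 runs 1, rem=8, I/O yield, promote→Q0. Q0=[P3,P4] Q1=[P1,P2] Q2=[]
t=14-15: P3@Q0 runs 1, rem=6, I/O yield, promote→Q0. Q0=[P4,P3] Q1=[P1,P2] Q2=[]
t=15-16: P4@Q0 runs 1, rem=7, I/O yield, promote→Q0. Q0=[P3,P4] Q1=[P1,P2] Q2=[]
t=16-17: P3@Q0 runs 1, rem=5, I/O yield, promote→Q0. Q0=[P4,P3] Q1=[P1,P2] Q2=[]
t=17-18: P4@Q0 runs 1, rem=6, I/O yield, promote→Q0. Q0=[P3,P4] Q1=[P1,P2] Q2=[]
t=18-19: P3@Q0 runs 1, rem=4, I/O yield, promote→Q0. Q0=[P4,P3] Q1=[P1,P2] Q2=[]
t=19-20: P4@Q0 runs 1, rem=5, I/O yield, promote→Q0. Q0=[P3,P4] Q1=[P1,P2] Q2=[]
t=20-21: P3@Q0 runs 1, rem=3, I/O yield, promote→Q0. Q0=[P4,P3] Q1=[P1,P2] Q2=[]
t=21-22: P4@Q0 runs 1, rem=4, I/O yield, promote→Q0. Q0=[P3,P4] Q1=[P1,P2] Q2=[]
t=22-23: P3@Q0 runs 1, rem=2, I/O yield, promote→Q0. Q0=[P4,P3] Q1=[P1,P2] Q2=[]
t=23-24: P4@Q0 runs 1, rem=3, I/O yield, promote→Q0. Q0=[P3,P4] Q1=[P1,P2] Q2=[]
t=24-25: P3@Q0 runs 1, rem=1, I/O yield, promote→Q0. Q0=[P4,P3] Q1=[P1,P2] Q2=[]
t=25-26: P4@Q0 runs 1, rem=2, I/O yield, promote→Q0. Q0=[P3,P4] Q1=[P1,P2] Q2=[]
t=26-27: P3@Q0 runs 1, rem=0, completes. Q0=[P4] Q1=[P1,P2] Q2=[]
t=27-28: P4@Q0 runs 1, rem=1, I/O yield, promote→Q0. Q0=[P4] Q1=[P1,P2] Q2=[]
t=28-29: P4@Q0 runs 1, rem=0, completes. Q0=[] Q1=[P1,P2] Q2=[]
t=29-33: P1@Q1 runs 4, rem=6, quantum used, demote→Q2. Q0=[] Q1=[P2] Q2=[P1]
t=33-36: P2@Q1 runs 3, rem=0, completes. Q0=[] Q1=[] Q2=[P1]
t=36-42: P1@Q2 runs 6, rem=0, completes. Q0=[] Q1=[] Q2=[]

Answer: 0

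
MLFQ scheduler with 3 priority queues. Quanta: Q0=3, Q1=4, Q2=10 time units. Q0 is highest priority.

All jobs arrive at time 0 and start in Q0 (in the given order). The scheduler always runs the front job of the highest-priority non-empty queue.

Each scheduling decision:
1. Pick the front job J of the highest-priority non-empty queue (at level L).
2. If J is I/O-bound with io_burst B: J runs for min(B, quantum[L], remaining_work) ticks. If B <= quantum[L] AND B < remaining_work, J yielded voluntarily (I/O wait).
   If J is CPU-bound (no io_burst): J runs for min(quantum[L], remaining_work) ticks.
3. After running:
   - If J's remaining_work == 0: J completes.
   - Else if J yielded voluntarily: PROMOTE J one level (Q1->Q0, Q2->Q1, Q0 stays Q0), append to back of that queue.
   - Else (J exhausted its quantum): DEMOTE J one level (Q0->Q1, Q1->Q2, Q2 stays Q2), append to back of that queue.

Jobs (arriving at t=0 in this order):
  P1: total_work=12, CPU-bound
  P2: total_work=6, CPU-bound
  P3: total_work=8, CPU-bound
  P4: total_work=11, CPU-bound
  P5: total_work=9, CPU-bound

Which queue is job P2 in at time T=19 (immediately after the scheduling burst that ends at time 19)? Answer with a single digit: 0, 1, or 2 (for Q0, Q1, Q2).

t=0-3: P1@Q0 runs 3, rem=9, quantum used, demote→Q1. Q0=[P2,P3,P4,P5] Q1=[P1] Q2=[]
t=3-6: P2@Q0 runs 3, rem=3, quantum used, demote→Q1. Q0=[P3,P4,P5] Q1=[P1,P2] Q2=[]
t=6-9: P3@Q0 runs 3, rem=5, quantum used, demote→Q1. Q0=[P4,P5] Q1=[P1,P2,P3] Q2=[]
t=9-12: P4@Q0 runs 3, rem=8, quantum used, demote→Q1. Q0=[P5] Q1=[P1,P2,P3,P4] Q2=[]
t=12-15: P5@Q0 runs 3, rem=6, quantum used, demote→Q1. Q0=[] Q1=[P1,P2,P3,P4,P5] Q2=[]
t=15-19: P1@Q1 runs 4, rem=5, quantum used, demote→Q2. Q0=[] Q1=[P2,P3,P4,P5] Q2=[P1]
t=19-22: P2@Q1 runs 3, rem=0, completes. Q0=[] Q1=[P3,P4,P5] Q2=[P1]
t=22-26: P3@Q1 runs 4, rem=1, quantum used, demote→Q2. Q0=[] Q1=[P4,P5] Q2=[P1,P3]
t=26-30: P4@Q1 runs 4, rem=4, quantum used, demote→Q2. Q0=[] Q1=[P5] Q2=[P1,P3,P4]
t=30-34: P5@Q1 runs 4, rem=2, quantum used, demote→Q2. Q0=[] Q1=[] Q2=[P1,P3,P4,P5]
t=34-39: P1@Q2 runs 5, rem=0, completes. Q0=[] Q1=[] Q2=[P3,P4,P5]
t=39-40: P3@Q2 runs 1, rem=0, completes. Q0=[] Q1=[] Q2=[P4,P5]
t=40-44: P4@Q2 runs 4, rem=0, completes. Q0=[] Q1=[] Q2=[P5]
t=44-46: P5@Q2 runs 2, rem=0, completes. Q0=[] Q1=[] Q2=[]

Answer: 1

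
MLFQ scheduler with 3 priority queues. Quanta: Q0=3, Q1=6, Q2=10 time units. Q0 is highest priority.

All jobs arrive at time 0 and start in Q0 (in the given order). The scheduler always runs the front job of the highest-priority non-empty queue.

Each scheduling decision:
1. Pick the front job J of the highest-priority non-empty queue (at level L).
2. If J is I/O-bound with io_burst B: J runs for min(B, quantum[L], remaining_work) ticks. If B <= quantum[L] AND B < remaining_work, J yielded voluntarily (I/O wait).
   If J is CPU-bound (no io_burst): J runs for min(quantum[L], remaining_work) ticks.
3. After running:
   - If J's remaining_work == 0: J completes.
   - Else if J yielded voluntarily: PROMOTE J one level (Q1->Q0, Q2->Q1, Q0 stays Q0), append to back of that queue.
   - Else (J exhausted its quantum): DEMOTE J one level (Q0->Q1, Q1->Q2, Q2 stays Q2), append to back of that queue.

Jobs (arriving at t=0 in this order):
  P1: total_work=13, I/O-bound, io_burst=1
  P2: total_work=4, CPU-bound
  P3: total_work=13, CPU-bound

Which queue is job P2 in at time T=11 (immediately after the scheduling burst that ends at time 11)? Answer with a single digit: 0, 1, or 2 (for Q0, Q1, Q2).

t=0-1: P1@Q0 runs 1, rem=12, I/O yield, promote→Q0. Q0=[P2,P3,P1] Q1=[] Q2=[]
t=1-4: P2@Q0 runs 3, rem=1, quantum used, demote→Q1. Q0=[P3,P1] Q1=[P2] Q2=[]
t=4-7: P3@Q0 runs 3, rem=10, quantum used, demote→Q1. Q0=[P1] Q1=[P2,P3] Q2=[]
t=7-8: P1@Q0 runs 1, rem=11, I/O yield, promote→Q0. Q0=[P1] Q1=[P2,P3] Q2=[]
t=8-9: P1@Q0 runs 1, rem=10, I/O yield, promote→Q0. Q0=[P1] Q1=[P2,P3] Q2=[]
t=9-10: P1@Q0 runs 1, rem=9, I/O yield, promote→Q0. Q0=[P1] Q1=[P2,P3] Q2=[]
t=10-11: P1@Q0 runs 1, rem=8, I/O yield, promote→Q0. Q0=[P1] Q1=[P2,P3] Q2=[]
t=11-12: P1@Q0 runs 1, rem=7, I/O yield, promote→Q0. Q0=[P1] Q1=[P2,P3] Q2=[]
t=12-13: P1@Q0 runs 1, rem=6, I/O yield, promote→Q0. Q0=[P1] Q1=[P2,P3] Q2=[]
t=13-14: P1@Q0 runs 1, rem=5, I/O yield, promote→Q0. Q0=[P1] Q1=[P2,P3] Q2=[]
t=14-15: P1@Q0 runs 1, rem=4, I/O yield, promote→Q0. Q0=[P1] Q1=[P2,P3] Q2=[]
t=15-16: P1@Q0 runs 1, rem=3, I/O yield, promote→Q0. Q0=[P1] Q1=[P2,P3] Q2=[]
t=16-17: P1@Q0 runs 1, rem=2, I/O yield, promote→Q0. Q0=[P1] Q1=[P2,P3] Q2=[]
t=17-18: P1@Q0 runs 1, rem=1, I/O yield, promote→Q0. Q0=[P1] Q1=[P2,P3] Q2=[]
t=18-19: P1@Q0 runs 1, rem=0, completes. Q0=[] Q1=[P2,P3] Q2=[]
t=19-20: P2@Q1 runs 1, rem=0, completes. Q0=[] Q1=[P3] Q2=[]
t=20-26: P3@Q1 runs 6, rem=4, quantum used, demote→Q2. Q0=[] Q1=[] Q2=[P3]
t=26-30: P3@Q2 runs 4, rem=0, completes. Q0=[] Q1=[] Q2=[]

Answer: 1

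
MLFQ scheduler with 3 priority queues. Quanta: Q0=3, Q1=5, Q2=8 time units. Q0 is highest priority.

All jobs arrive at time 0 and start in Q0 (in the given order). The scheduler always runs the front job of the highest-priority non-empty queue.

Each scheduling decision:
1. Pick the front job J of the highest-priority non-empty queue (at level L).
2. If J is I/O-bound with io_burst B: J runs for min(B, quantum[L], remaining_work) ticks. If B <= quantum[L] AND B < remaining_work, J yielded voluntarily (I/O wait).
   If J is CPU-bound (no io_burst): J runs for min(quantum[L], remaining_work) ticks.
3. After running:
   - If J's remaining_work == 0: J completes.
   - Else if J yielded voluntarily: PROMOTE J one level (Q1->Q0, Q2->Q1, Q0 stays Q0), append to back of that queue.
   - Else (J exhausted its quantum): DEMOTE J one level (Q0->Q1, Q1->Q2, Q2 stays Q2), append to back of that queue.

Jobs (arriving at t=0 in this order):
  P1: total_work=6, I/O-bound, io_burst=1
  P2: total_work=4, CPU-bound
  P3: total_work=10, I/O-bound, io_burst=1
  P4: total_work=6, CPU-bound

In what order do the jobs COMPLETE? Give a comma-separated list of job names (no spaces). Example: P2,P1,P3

t=0-1: P1@Q0 runs 1, rem=5, I/O yield, promote→Q0. Q0=[P2,P3,P4,P1] Q1=[] Q2=[]
t=1-4: P2@Q0 runs 3, rem=1, quantum used, demote→Q1. Q0=[P3,P4,P1] Q1=[P2] Q2=[]
t=4-5: P3@Q0 runs 1, rem=9, I/O yield, promote→Q0. Q0=[P4,P1,P3] Q1=[P2] Q2=[]
t=5-8: P4@Q0 runs 3, rem=3, quantum used, demote→Q1. Q0=[P1,P3] Q1=[P2,P4] Q2=[]
t=8-9: P1@Q0 runs 1, rem=4, I/O yield, promote→Q0. Q0=[P3,P1] Q1=[P2,P4] Q2=[]
t=9-10: P3@Q0 runs 1, rem=8, I/O yield, promote→Q0. Q0=[P1,P3] Q1=[P2,P4] Q2=[]
t=10-11: P1@Q0 runs 1, rem=3, I/O yield, promote→Q0. Q0=[P3,P1] Q1=[P2,P4] Q2=[]
t=11-12: P3@Q0 runs 1, rem=7, I/O yield, promote→Q0. Q0=[P1,P3] Q1=[P2,P4] Q2=[]
t=12-13: P1@Q0 runs 1, rem=2, I/O yield, promote→Q0. Q0=[P3,P1] Q1=[P2,P4] Q2=[]
t=13-14: P3@Q0 runs 1, rem=6, I/O yield, promote→Q0. Q0=[P1,P3] Q1=[P2,P4] Q2=[]
t=14-15: P1@Q0 runs 1, rem=1, I/O yield, promote→Q0. Q0=[P3,P1] Q1=[P2,P4] Q2=[]
t=15-16: P3@Q0 runs 1, rem=5, I/O yield, promote→Q0. Q0=[P1,P3] Q1=[P2,P4] Q2=[]
t=16-17: P1@Q0 runs 1, rem=0, completes. Q0=[P3] Q1=[P2,P4] Q2=[]
t=17-18: P3@Q0 runs 1, rem=4, I/O yield, promote→Q0. Q0=[P3] Q1=[P2,P4] Q2=[]
t=18-19: P3@Q0 runs 1, rem=3, I/O yield, promote→Q0. Q0=[P3] Q1=[P2,P4] Q2=[]
t=19-20: P3@Q0 runs 1, rem=2, I/O yield, promote→Q0. Q0=[P3] Q1=[P2,P4] Q2=[]
t=20-21: P3@Q0 runs 1, rem=1, I/O yield, promote→Q0. Q0=[P3] Q1=[P2,P4] Q2=[]
t=21-22: P3@Q0 runs 1, rem=0, completes. Q0=[] Q1=[P2,P4] Q2=[]
t=22-23: P2@Q1 runs 1, rem=0, completes. Q0=[] Q1=[P4] Q2=[]
t=23-26: P4@Q1 runs 3, rem=0, completes. Q0=[] Q1=[] Q2=[]

Answer: P1,P3,P2,P4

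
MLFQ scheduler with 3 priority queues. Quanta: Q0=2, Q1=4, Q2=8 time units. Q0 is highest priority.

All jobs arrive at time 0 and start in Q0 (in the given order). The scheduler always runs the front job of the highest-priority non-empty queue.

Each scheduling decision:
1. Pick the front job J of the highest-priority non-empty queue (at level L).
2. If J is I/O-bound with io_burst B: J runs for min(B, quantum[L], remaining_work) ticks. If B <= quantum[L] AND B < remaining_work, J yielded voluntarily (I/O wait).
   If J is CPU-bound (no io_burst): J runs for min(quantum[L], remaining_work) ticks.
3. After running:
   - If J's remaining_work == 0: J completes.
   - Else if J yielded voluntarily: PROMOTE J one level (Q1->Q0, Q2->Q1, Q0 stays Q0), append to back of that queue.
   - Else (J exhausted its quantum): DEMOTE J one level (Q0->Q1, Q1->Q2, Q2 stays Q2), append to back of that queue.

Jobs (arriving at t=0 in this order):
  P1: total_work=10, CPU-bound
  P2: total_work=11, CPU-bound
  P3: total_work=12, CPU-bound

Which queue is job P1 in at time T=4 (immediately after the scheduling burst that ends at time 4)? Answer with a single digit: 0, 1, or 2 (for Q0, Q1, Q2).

Answer: 1

Derivation:
t=0-2: P1@Q0 runs 2, rem=8, quantum used, demote→Q1. Q0=[P2,P3] Q1=[P1] Q2=[]
t=2-4: P2@Q0 runs 2, rem=9, quantum used, demote→Q1. Q0=[P3] Q1=[P1,P2] Q2=[]
t=4-6: P3@Q0 runs 2, rem=10, quantum used, demote→Q1. Q0=[] Q1=[P1,P2,P3] Q2=[]
t=6-10: P1@Q1 runs 4, rem=4, quantum used, demote→Q2. Q0=[] Q1=[P2,P3] Q2=[P1]
t=10-14: P2@Q1 runs 4, rem=5, quantum used, demote→Q2. Q0=[] Q1=[P3] Q2=[P1,P2]
t=14-18: P3@Q1 runs 4, rem=6, quantum used, demote→Q2. Q0=[] Q1=[] Q2=[P1,P2,P3]
t=18-22: P1@Q2 runs 4, rem=0, completes. Q0=[] Q1=[] Q2=[P2,P3]
t=22-27: P2@Q2 runs 5, rem=0, completes. Q0=[] Q1=[] Q2=[P3]
t=27-33: P3@Q2 runs 6, rem=0, completes. Q0=[] Q1=[] Q2=[]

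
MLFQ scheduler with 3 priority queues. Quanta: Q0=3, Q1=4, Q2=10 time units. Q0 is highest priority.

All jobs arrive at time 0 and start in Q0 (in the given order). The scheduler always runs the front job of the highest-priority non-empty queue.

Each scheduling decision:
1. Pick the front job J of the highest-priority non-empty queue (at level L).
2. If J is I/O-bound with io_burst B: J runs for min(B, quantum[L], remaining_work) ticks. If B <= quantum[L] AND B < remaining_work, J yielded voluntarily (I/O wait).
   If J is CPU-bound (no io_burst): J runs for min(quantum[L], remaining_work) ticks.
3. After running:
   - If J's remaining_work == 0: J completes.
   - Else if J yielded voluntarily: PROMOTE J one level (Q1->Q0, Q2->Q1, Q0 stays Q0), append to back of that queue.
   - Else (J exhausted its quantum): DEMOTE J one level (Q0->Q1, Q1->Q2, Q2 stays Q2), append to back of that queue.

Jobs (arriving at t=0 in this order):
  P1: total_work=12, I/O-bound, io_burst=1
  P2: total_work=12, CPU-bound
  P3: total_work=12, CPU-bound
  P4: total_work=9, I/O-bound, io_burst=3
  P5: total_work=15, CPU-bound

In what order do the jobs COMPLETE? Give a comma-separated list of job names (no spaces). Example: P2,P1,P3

t=0-1: P1@Q0 runs 1, rem=11, I/O yield, promote→Q0. Q0=[P2,P3,P4,P5,P1] Q1=[] Q2=[]
t=1-4: P2@Q0 runs 3, rem=9, quantum used, demote→Q1. Q0=[P3,P4,P5,P1] Q1=[P2] Q2=[]
t=4-7: P3@Q0 runs 3, rem=9, quantum used, demote→Q1. Q0=[P4,P5,P1] Q1=[P2,P3] Q2=[]
t=7-10: P4@Q0 runs 3, rem=6, I/O yield, promote→Q0. Q0=[P5,P1,P4] Q1=[P2,P3] Q2=[]
t=10-13: P5@Q0 runs 3, rem=12, quantum used, demote→Q1. Q0=[P1,P4] Q1=[P2,P3,P5] Q2=[]
t=13-14: P1@Q0 runs 1, rem=10, I/O yield, promote→Q0. Q0=[P4,P1] Q1=[P2,P3,P5] Q2=[]
t=14-17: P4@Q0 runs 3, rem=3, I/O yield, promote→Q0. Q0=[P1,P4] Q1=[P2,P3,P5] Q2=[]
t=17-18: P1@Q0 runs 1, rem=9, I/O yield, promote→Q0. Q0=[P4,P1] Q1=[P2,P3,P5] Q2=[]
t=18-21: P4@Q0 runs 3, rem=0, completes. Q0=[P1] Q1=[P2,P3,P5] Q2=[]
t=21-22: P1@Q0 runs 1, rem=8, I/O yield, promote→Q0. Q0=[P1] Q1=[P2,P3,P5] Q2=[]
t=22-23: P1@Q0 runs 1, rem=7, I/O yield, promote→Q0. Q0=[P1] Q1=[P2,P3,P5] Q2=[]
t=23-24: P1@Q0 runs 1, rem=6, I/O yield, promote→Q0. Q0=[P1] Q1=[P2,P3,P5] Q2=[]
t=24-25: P1@Q0 runs 1, rem=5, I/O yield, promote→Q0. Q0=[P1] Q1=[P2,P3,P5] Q2=[]
t=25-26: P1@Q0 runs 1, rem=4, I/O yield, promote→Q0. Q0=[P1] Q1=[P2,P3,P5] Q2=[]
t=26-27: P1@Q0 runs 1, rem=3, I/O yield, promote→Q0. Q0=[P1] Q1=[P2,P3,P5] Q2=[]
t=27-28: P1@Q0 runs 1, rem=2, I/O yield, promote→Q0. Q0=[P1] Q1=[P2,P3,P5] Q2=[]
t=28-29: P1@Q0 runs 1, rem=1, I/O yield, promote→Q0. Q0=[P1] Q1=[P2,P3,P5] Q2=[]
t=29-30: P1@Q0 runs 1, rem=0, completes. Q0=[] Q1=[P2,P3,P5] Q2=[]
t=30-34: P2@Q1 runs 4, rem=5, quantum used, demote→Q2. Q0=[] Q1=[P3,P5] Q2=[P2]
t=34-38: P3@Q1 runs 4, rem=5, quantum used, demote→Q2. Q0=[] Q1=[P5] Q2=[P2,P3]
t=38-42: P5@Q1 runs 4, rem=8, quantum used, demote→Q2. Q0=[] Q1=[] Q2=[P2,P3,P5]
t=42-47: P2@Q2 runs 5, rem=0, completes. Q0=[] Q1=[] Q2=[P3,P5]
t=47-52: P3@Q2 runs 5, rem=0, completes. Q0=[] Q1=[] Q2=[P5]
t=52-60: P5@Q2 runs 8, rem=0, completes. Q0=[] Q1=[] Q2=[]

Answer: P4,P1,P2,P3,P5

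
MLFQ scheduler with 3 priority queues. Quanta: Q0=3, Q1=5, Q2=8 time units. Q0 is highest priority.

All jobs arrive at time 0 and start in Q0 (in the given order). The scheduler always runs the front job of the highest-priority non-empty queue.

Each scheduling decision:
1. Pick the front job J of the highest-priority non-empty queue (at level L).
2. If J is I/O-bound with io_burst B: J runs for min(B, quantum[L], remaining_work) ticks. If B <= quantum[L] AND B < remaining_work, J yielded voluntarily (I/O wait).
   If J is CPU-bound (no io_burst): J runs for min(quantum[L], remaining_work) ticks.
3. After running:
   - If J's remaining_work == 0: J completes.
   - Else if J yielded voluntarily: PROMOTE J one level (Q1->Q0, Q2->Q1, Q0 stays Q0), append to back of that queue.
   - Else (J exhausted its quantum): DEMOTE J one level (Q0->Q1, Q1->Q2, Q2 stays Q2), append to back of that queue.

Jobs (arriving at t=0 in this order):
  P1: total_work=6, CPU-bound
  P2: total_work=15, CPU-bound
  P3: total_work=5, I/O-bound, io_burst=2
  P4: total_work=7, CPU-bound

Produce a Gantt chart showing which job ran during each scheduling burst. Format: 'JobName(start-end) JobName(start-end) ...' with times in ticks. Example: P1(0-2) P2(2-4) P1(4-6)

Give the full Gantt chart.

t=0-3: P1@Q0 runs 3, rem=3, quantum used, demote→Q1. Q0=[P2,P3,P4] Q1=[P1] Q2=[]
t=3-6: P2@Q0 runs 3, rem=12, quantum used, demote→Q1. Q0=[P3,P4] Q1=[P1,P2] Q2=[]
t=6-8: P3@Q0 runs 2, rem=3, I/O yield, promote→Q0. Q0=[P4,P3] Q1=[P1,P2] Q2=[]
t=8-11: P4@Q0 runs 3, rem=4, quantum used, demote→Q1. Q0=[P3] Q1=[P1,P2,P4] Q2=[]
t=11-13: P3@Q0 runs 2, rem=1, I/O yield, promote→Q0. Q0=[P3] Q1=[P1,P2,P4] Q2=[]
t=13-14: P3@Q0 runs 1, rem=0, completes. Q0=[] Q1=[P1,P2,P4] Q2=[]
t=14-17: P1@Q1 runs 3, rem=0, completes. Q0=[] Q1=[P2,P4] Q2=[]
t=17-22: P2@Q1 runs 5, rem=7, quantum used, demote→Q2. Q0=[] Q1=[P4] Q2=[P2]
t=22-26: P4@Q1 runs 4, rem=0, completes. Q0=[] Q1=[] Q2=[P2]
t=26-33: P2@Q2 runs 7, rem=0, completes. Q0=[] Q1=[] Q2=[]

Answer: P1(0-3) P2(3-6) P3(6-8) P4(8-11) P3(11-13) P3(13-14) P1(14-17) P2(17-22) P4(22-26) P2(26-33)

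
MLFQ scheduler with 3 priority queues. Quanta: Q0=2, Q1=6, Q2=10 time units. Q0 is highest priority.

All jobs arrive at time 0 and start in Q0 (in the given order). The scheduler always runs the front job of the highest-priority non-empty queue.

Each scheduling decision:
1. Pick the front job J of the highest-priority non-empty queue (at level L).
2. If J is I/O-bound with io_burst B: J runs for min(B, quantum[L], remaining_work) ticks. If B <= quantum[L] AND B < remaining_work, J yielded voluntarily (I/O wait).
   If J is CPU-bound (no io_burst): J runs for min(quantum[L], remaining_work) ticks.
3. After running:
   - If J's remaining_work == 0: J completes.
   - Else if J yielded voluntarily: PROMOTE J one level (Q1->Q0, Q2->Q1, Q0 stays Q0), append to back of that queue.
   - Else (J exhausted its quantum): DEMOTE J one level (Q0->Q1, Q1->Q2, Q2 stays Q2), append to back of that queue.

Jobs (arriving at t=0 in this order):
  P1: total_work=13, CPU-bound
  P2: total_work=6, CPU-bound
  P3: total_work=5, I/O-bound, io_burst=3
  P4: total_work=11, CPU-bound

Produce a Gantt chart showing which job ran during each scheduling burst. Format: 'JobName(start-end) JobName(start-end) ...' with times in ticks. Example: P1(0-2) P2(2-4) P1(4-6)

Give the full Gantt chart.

Answer: P1(0-2) P2(2-4) P3(4-6) P4(6-8) P1(8-14) P2(14-18) P3(18-21) P4(21-27) P1(27-32) P4(32-35)

Derivation:
t=0-2: P1@Q0 runs 2, rem=11, quantum used, demote→Q1. Q0=[P2,P3,P4] Q1=[P1] Q2=[]
t=2-4: P2@Q0 runs 2, rem=4, quantum used, demote→Q1. Q0=[P3,P4] Q1=[P1,P2] Q2=[]
t=4-6: P3@Q0 runs 2, rem=3, quantum used, demote→Q1. Q0=[P4] Q1=[P1,P2,P3] Q2=[]
t=6-8: P4@Q0 runs 2, rem=9, quantum used, demote→Q1. Q0=[] Q1=[P1,P2,P3,P4] Q2=[]
t=8-14: P1@Q1 runs 6, rem=5, quantum used, demote→Q2. Q0=[] Q1=[P2,P3,P4] Q2=[P1]
t=14-18: P2@Q1 runs 4, rem=0, completes. Q0=[] Q1=[P3,P4] Q2=[P1]
t=18-21: P3@Q1 runs 3, rem=0, completes. Q0=[] Q1=[P4] Q2=[P1]
t=21-27: P4@Q1 runs 6, rem=3, quantum used, demote→Q2. Q0=[] Q1=[] Q2=[P1,P4]
t=27-32: P1@Q2 runs 5, rem=0, completes. Q0=[] Q1=[] Q2=[P4]
t=32-35: P4@Q2 runs 3, rem=0, completes. Q0=[] Q1=[] Q2=[]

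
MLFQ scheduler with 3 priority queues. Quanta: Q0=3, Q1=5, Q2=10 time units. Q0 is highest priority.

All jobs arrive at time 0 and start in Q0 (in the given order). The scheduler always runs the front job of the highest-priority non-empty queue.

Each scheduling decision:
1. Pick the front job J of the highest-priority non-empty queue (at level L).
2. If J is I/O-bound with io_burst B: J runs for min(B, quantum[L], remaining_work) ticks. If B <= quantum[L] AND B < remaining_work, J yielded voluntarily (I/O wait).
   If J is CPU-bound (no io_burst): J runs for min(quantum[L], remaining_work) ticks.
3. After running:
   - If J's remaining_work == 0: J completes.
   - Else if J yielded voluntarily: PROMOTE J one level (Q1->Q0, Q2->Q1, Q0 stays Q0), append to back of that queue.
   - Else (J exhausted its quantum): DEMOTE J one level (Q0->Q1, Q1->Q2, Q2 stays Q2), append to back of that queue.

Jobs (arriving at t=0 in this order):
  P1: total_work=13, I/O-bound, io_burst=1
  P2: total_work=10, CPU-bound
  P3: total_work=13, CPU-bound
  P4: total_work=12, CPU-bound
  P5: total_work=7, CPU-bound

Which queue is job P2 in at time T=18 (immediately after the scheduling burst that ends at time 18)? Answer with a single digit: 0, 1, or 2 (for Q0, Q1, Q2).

t=0-1: P1@Q0 runs 1, rem=12, I/O yield, promote→Q0. Q0=[P2,P3,P4,P5,P1] Q1=[] Q2=[]
t=1-4: P2@Q0 runs 3, rem=7, quantum used, demote→Q1. Q0=[P3,P4,P5,P1] Q1=[P2] Q2=[]
t=4-7: P3@Q0 runs 3, rem=10, quantum used, demote→Q1. Q0=[P4,P5,P1] Q1=[P2,P3] Q2=[]
t=7-10: P4@Q0 runs 3, rem=9, quantum used, demote→Q1. Q0=[P5,P1] Q1=[P2,P3,P4] Q2=[]
t=10-13: P5@Q0 runs 3, rem=4, quantum used, demote→Q1. Q0=[P1] Q1=[P2,P3,P4,P5] Q2=[]
t=13-14: P1@Q0 runs 1, rem=11, I/O yield, promote→Q0. Q0=[P1] Q1=[P2,P3,P4,P5] Q2=[]
t=14-15: P1@Q0 runs 1, rem=10, I/O yield, promote→Q0. Q0=[P1] Q1=[P2,P3,P4,P5] Q2=[]
t=15-16: P1@Q0 runs 1, rem=9, I/O yield, promote→Q0. Q0=[P1] Q1=[P2,P3,P4,P5] Q2=[]
t=16-17: P1@Q0 runs 1, rem=8, I/O yield, promote→Q0. Q0=[P1] Q1=[P2,P3,P4,P5] Q2=[]
t=17-18: P1@Q0 runs 1, rem=7, I/O yield, promote→Q0. Q0=[P1] Q1=[P2,P3,P4,P5] Q2=[]
t=18-19: P1@Q0 runs 1, rem=6, I/O yield, promote→Q0. Q0=[P1] Q1=[P2,P3,P4,P5] Q2=[]
t=19-20: P1@Q0 runs 1, rem=5, I/O yield, promote→Q0. Q0=[P1] Q1=[P2,P3,P4,P5] Q2=[]
t=20-21: P1@Q0 runs 1, rem=4, I/O yield, promote→Q0. Q0=[P1] Q1=[P2,P3,P4,P5] Q2=[]
t=21-22: P1@Q0 runs 1, rem=3, I/O yield, promote→Q0. Q0=[P1] Q1=[P2,P3,P4,P5] Q2=[]
t=22-23: P1@Q0 runs 1, rem=2, I/O yield, promote→Q0. Q0=[P1] Q1=[P2,P3,P4,P5] Q2=[]
t=23-24: P1@Q0 runs 1, rem=1, I/O yield, promote→Q0. Q0=[P1] Q1=[P2,P3,P4,P5] Q2=[]
t=24-25: P1@Q0 runs 1, rem=0, completes. Q0=[] Q1=[P2,P3,P4,P5] Q2=[]
t=25-30: P2@Q1 runs 5, rem=2, quantum used, demote→Q2. Q0=[] Q1=[P3,P4,P5] Q2=[P2]
t=30-35: P3@Q1 runs 5, rem=5, quantum used, demote→Q2. Q0=[] Q1=[P4,P5] Q2=[P2,P3]
t=35-40: P4@Q1 runs 5, rem=4, quantum used, demote→Q2. Q0=[] Q1=[P5] Q2=[P2,P3,P4]
t=40-44: P5@Q1 runs 4, rem=0, completes. Q0=[] Q1=[] Q2=[P2,P3,P4]
t=44-46: P2@Q2 runs 2, rem=0, completes. Q0=[] Q1=[] Q2=[P3,P4]
t=46-51: P3@Q2 runs 5, rem=0, completes. Q0=[] Q1=[] Q2=[P4]
t=51-55: P4@Q2 runs 4, rem=0, completes. Q0=[] Q1=[] Q2=[]

Answer: 1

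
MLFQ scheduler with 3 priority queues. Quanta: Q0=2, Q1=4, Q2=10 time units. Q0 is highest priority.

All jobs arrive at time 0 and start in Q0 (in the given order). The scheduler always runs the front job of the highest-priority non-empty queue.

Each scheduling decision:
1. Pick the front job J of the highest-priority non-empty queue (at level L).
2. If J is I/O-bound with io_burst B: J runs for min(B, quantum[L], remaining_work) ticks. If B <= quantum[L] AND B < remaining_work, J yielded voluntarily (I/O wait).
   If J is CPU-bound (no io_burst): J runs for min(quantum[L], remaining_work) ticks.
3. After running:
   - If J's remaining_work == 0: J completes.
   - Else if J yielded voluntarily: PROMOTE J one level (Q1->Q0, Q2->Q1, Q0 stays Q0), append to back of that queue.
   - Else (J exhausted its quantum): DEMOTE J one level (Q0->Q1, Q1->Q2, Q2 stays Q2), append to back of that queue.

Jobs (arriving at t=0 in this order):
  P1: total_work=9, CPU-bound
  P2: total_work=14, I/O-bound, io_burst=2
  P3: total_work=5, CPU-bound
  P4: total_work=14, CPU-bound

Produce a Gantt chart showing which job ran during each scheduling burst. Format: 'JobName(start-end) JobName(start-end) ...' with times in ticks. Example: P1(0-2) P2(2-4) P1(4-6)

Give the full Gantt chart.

t=0-2: P1@Q0 runs 2, rem=7, quantum used, demote→Q1. Q0=[P2,P3,P4] Q1=[P1] Q2=[]
t=2-4: P2@Q0 runs 2, rem=12, I/O yield, promote→Q0. Q0=[P3,P4,P2] Q1=[P1] Q2=[]
t=4-6: P3@Q0 runs 2, rem=3, quantum used, demote→Q1. Q0=[P4,P2] Q1=[P1,P3] Q2=[]
t=6-8: P4@Q0 runs 2, rem=12, quantum used, demote→Q1. Q0=[P2] Q1=[P1,P3,P4] Q2=[]
t=8-10: P2@Q0 runs 2, rem=10, I/O yield, promote→Q0. Q0=[P2] Q1=[P1,P3,P4] Q2=[]
t=10-12: P2@Q0 runs 2, rem=8, I/O yield, promote→Q0. Q0=[P2] Q1=[P1,P3,P4] Q2=[]
t=12-14: P2@Q0 runs 2, rem=6, I/O yield, promote→Q0. Q0=[P2] Q1=[P1,P3,P4] Q2=[]
t=14-16: P2@Q0 runs 2, rem=4, I/O yield, promote→Q0. Q0=[P2] Q1=[P1,P3,P4] Q2=[]
t=16-18: P2@Q0 runs 2, rem=2, I/O yield, promote→Q0. Q0=[P2] Q1=[P1,P3,P4] Q2=[]
t=18-20: P2@Q0 runs 2, rem=0, completes. Q0=[] Q1=[P1,P3,P4] Q2=[]
t=20-24: P1@Q1 runs 4, rem=3, quantum used, demote→Q2. Q0=[] Q1=[P3,P4] Q2=[P1]
t=24-27: P3@Q1 runs 3, rem=0, completes. Q0=[] Q1=[P4] Q2=[P1]
t=27-31: P4@Q1 runs 4, rem=8, quantum used, demote→Q2. Q0=[] Q1=[] Q2=[P1,P4]
t=31-34: P1@Q2 runs 3, rem=0, completes. Q0=[] Q1=[] Q2=[P4]
t=34-42: P4@Q2 runs 8, rem=0, completes. Q0=[] Q1=[] Q2=[]

Answer: P1(0-2) P2(2-4) P3(4-6) P4(6-8) P2(8-10) P2(10-12) P2(12-14) P2(14-16) P2(16-18) P2(18-20) P1(20-24) P3(24-27) P4(27-31) P1(31-34) P4(34-42)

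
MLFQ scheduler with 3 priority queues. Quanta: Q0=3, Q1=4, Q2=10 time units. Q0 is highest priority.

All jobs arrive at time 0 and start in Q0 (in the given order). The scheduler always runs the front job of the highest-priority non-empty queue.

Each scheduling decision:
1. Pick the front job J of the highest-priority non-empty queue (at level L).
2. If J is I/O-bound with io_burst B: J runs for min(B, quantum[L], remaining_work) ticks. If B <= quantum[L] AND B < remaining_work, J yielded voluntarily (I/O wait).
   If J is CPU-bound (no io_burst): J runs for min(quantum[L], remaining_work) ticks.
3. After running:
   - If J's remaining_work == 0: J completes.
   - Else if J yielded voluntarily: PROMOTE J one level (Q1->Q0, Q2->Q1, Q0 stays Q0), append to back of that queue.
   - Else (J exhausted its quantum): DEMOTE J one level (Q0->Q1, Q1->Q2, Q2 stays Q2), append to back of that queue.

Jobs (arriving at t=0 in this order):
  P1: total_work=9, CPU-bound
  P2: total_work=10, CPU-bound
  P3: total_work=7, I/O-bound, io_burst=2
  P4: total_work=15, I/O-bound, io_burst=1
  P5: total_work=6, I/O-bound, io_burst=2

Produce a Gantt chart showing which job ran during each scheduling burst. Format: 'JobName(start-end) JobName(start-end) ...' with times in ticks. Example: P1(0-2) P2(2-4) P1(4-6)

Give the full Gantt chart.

Answer: P1(0-3) P2(3-6) P3(6-8) P4(8-9) P5(9-11) P3(11-13) P4(13-14) P5(14-16) P3(16-18) P4(18-19) P5(19-21) P3(21-22) P4(22-23) P4(23-24) P4(24-25) P4(25-26) P4(26-27) P4(27-28) P4(28-29) P4(29-30) P4(30-31) P4(31-32) P4(32-33) P4(33-34) P1(34-38) P2(38-42) P1(42-44) P2(44-47)

Derivation:
t=0-3: P1@Q0 runs 3, rem=6, quantum used, demote→Q1. Q0=[P2,P3,P4,P5] Q1=[P1] Q2=[]
t=3-6: P2@Q0 runs 3, rem=7, quantum used, demote→Q1. Q0=[P3,P4,P5] Q1=[P1,P2] Q2=[]
t=6-8: P3@Q0 runs 2, rem=5, I/O yield, promote→Q0. Q0=[P4,P5,P3] Q1=[P1,P2] Q2=[]
t=8-9: P4@Q0 runs 1, rem=14, I/O yield, promote→Q0. Q0=[P5,P3,P4] Q1=[P1,P2] Q2=[]
t=9-11: P5@Q0 runs 2, rem=4, I/O yield, promote→Q0. Q0=[P3,P4,P5] Q1=[P1,P2] Q2=[]
t=11-13: P3@Q0 runs 2, rem=3, I/O yield, promote→Q0. Q0=[P4,P5,P3] Q1=[P1,P2] Q2=[]
t=13-14: P4@Q0 runs 1, rem=13, I/O yield, promote→Q0. Q0=[P5,P3,P4] Q1=[P1,P2] Q2=[]
t=14-16: P5@Q0 runs 2, rem=2, I/O yield, promote→Q0. Q0=[P3,P4,P5] Q1=[P1,P2] Q2=[]
t=16-18: P3@Q0 runs 2, rem=1, I/O yield, promote→Q0. Q0=[P4,P5,P3] Q1=[P1,P2] Q2=[]
t=18-19: P4@Q0 runs 1, rem=12, I/O yield, promote→Q0. Q0=[P5,P3,P4] Q1=[P1,P2] Q2=[]
t=19-21: P5@Q0 runs 2, rem=0, completes. Q0=[P3,P4] Q1=[P1,P2] Q2=[]
t=21-22: P3@Q0 runs 1, rem=0, completes. Q0=[P4] Q1=[P1,P2] Q2=[]
t=22-23: P4@Q0 runs 1, rem=11, I/O yield, promote→Q0. Q0=[P4] Q1=[P1,P2] Q2=[]
t=23-24: P4@Q0 runs 1, rem=10, I/O yield, promote→Q0. Q0=[P4] Q1=[P1,P2] Q2=[]
t=24-25: P4@Q0 runs 1, rem=9, I/O yield, promote→Q0. Q0=[P4] Q1=[P1,P2] Q2=[]
t=25-26: P4@Q0 runs 1, rem=8, I/O yield, promote→Q0. Q0=[P4] Q1=[P1,P2] Q2=[]
t=26-27: P4@Q0 runs 1, rem=7, I/O yield, promote→Q0. Q0=[P4] Q1=[P1,P2] Q2=[]
t=27-28: P4@Q0 runs 1, rem=6, I/O yield, promote→Q0. Q0=[P4] Q1=[P1,P2] Q2=[]
t=28-29: P4@Q0 runs 1, rem=5, I/O yield, promote→Q0. Q0=[P4] Q1=[P1,P2] Q2=[]
t=29-30: P4@Q0 runs 1, rem=4, I/O yield, promote→Q0. Q0=[P4] Q1=[P1,P2] Q2=[]
t=30-31: P4@Q0 runs 1, rem=3, I/O yield, promote→Q0. Q0=[P4] Q1=[P1,P2] Q2=[]
t=31-32: P4@Q0 runs 1, rem=2, I/O yield, promote→Q0. Q0=[P4] Q1=[P1,P2] Q2=[]
t=32-33: P4@Q0 runs 1, rem=1, I/O yield, promote→Q0. Q0=[P4] Q1=[P1,P2] Q2=[]
t=33-34: P4@Q0 runs 1, rem=0, completes. Q0=[] Q1=[P1,P2] Q2=[]
t=34-38: P1@Q1 runs 4, rem=2, quantum used, demote→Q2. Q0=[] Q1=[P2] Q2=[P1]
t=38-42: P2@Q1 runs 4, rem=3, quantum used, demote→Q2. Q0=[] Q1=[] Q2=[P1,P2]
t=42-44: P1@Q2 runs 2, rem=0, completes. Q0=[] Q1=[] Q2=[P2]
t=44-47: P2@Q2 runs 3, rem=0, completes. Q0=[] Q1=[] Q2=[]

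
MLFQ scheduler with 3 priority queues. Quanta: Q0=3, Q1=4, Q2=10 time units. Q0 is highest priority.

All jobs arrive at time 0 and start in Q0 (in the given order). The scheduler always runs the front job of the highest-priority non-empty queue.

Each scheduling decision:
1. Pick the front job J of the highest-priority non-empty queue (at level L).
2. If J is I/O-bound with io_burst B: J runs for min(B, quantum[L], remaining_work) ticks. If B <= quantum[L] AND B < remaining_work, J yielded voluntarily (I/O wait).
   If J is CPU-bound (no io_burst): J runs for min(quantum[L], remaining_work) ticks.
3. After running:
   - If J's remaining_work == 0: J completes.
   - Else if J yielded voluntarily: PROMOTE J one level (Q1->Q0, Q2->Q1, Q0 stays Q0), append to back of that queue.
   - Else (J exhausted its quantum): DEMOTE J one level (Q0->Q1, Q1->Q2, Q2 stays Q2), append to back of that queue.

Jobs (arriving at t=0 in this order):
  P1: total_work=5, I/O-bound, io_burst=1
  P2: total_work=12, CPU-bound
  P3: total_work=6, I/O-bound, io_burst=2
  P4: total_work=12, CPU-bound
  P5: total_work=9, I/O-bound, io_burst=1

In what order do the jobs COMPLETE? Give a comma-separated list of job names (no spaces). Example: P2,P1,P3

t=0-1: P1@Q0 runs 1, rem=4, I/O yield, promote→Q0. Q0=[P2,P3,P4,P5,P1] Q1=[] Q2=[]
t=1-4: P2@Q0 runs 3, rem=9, quantum used, demote→Q1. Q0=[P3,P4,P5,P1] Q1=[P2] Q2=[]
t=4-6: P3@Q0 runs 2, rem=4, I/O yield, promote→Q0. Q0=[P4,P5,P1,P3] Q1=[P2] Q2=[]
t=6-9: P4@Q0 runs 3, rem=9, quantum used, demote→Q1. Q0=[P5,P1,P3] Q1=[P2,P4] Q2=[]
t=9-10: P5@Q0 runs 1, rem=8, I/O yield, promote→Q0. Q0=[P1,P3,P5] Q1=[P2,P4] Q2=[]
t=10-11: P1@Q0 runs 1, rem=3, I/O yield, promote→Q0. Q0=[P3,P5,P1] Q1=[P2,P4] Q2=[]
t=11-13: P3@Q0 runs 2, rem=2, I/O yield, promote→Q0. Q0=[P5,P1,P3] Q1=[P2,P4] Q2=[]
t=13-14: P5@Q0 runs 1, rem=7, I/O yield, promote→Q0. Q0=[P1,P3,P5] Q1=[P2,P4] Q2=[]
t=14-15: P1@Q0 runs 1, rem=2, I/O yield, promote→Q0. Q0=[P3,P5,P1] Q1=[P2,P4] Q2=[]
t=15-17: P3@Q0 runs 2, rem=0, completes. Q0=[P5,P1] Q1=[P2,P4] Q2=[]
t=17-18: P5@Q0 runs 1, rem=6, I/O yield, promote→Q0. Q0=[P1,P5] Q1=[P2,P4] Q2=[]
t=18-19: P1@Q0 runs 1, rem=1, I/O yield, promote→Q0. Q0=[P5,P1] Q1=[P2,P4] Q2=[]
t=19-20: P5@Q0 runs 1, rem=5, I/O yield, promote→Q0. Q0=[P1,P5] Q1=[P2,P4] Q2=[]
t=20-21: P1@Q0 runs 1, rem=0, completes. Q0=[P5] Q1=[P2,P4] Q2=[]
t=21-22: P5@Q0 runs 1, rem=4, I/O yield, promote→Q0. Q0=[P5] Q1=[P2,P4] Q2=[]
t=22-23: P5@Q0 runs 1, rem=3, I/O yield, promote→Q0. Q0=[P5] Q1=[P2,P4] Q2=[]
t=23-24: P5@Q0 runs 1, rem=2, I/O yield, promote→Q0. Q0=[P5] Q1=[P2,P4] Q2=[]
t=24-25: P5@Q0 runs 1, rem=1, I/O yield, promote→Q0. Q0=[P5] Q1=[P2,P4] Q2=[]
t=25-26: P5@Q0 runs 1, rem=0, completes. Q0=[] Q1=[P2,P4] Q2=[]
t=26-30: P2@Q1 runs 4, rem=5, quantum used, demote→Q2. Q0=[] Q1=[P4] Q2=[P2]
t=30-34: P4@Q1 runs 4, rem=5, quantum used, demote→Q2. Q0=[] Q1=[] Q2=[P2,P4]
t=34-39: P2@Q2 runs 5, rem=0, completes. Q0=[] Q1=[] Q2=[P4]
t=39-44: P4@Q2 runs 5, rem=0, completes. Q0=[] Q1=[] Q2=[]

Answer: P3,P1,P5,P2,P4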